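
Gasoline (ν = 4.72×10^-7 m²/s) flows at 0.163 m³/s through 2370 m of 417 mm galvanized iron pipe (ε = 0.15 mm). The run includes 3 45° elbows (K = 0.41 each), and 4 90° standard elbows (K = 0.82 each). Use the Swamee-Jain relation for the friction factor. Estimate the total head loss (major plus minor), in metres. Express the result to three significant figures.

V = 4Q/(πD²) = 1.194 m/s; V²/2g = 0.07260 m
Re = 1.05×10^6, ε/D = 3.60×10^-4 → f = 0.01623 (Swamee-Jain)
Major: h_f = f(L/D)·V²/2g = 0.01623·5683·0.07260 = 6.698 m
Minor: ΣK = 4.51; h_m = ΣK·V²/2g = 0.3274 m
Total H_L = 6.698 + 0.3274 = 7.026 m

H_L ≈ 7.03 m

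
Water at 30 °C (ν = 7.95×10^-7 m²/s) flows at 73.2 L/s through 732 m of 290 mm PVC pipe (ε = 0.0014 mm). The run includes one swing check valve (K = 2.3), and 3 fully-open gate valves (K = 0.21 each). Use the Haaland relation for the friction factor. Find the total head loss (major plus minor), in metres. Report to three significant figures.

H_L ≈ 2.34 m

V = 4Q/(πD²) = 1.108 m/s; V²/2g = 0.06260 m
Re = 4.04×10^5, ε/D = 4.83×10^-6 → f = 0.01362 (Haaland)
Major: h_f = f(L/D)·V²/2g = 0.01362·2524·0.06260 = 2.152 m
Minor: ΣK = 2.93; h_m = ΣK·V²/2g = 0.1834 m
Total H_L = 2.152 + 0.1834 = 2.335 m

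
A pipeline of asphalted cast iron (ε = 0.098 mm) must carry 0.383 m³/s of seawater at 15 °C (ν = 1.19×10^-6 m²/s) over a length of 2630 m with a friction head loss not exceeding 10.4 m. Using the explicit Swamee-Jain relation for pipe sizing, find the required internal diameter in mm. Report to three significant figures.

Swamee-Jain (Type III): D = 0.66·[ε^1.25·(LQ²/(gh_f))^4.75 + ν·Q^9.4·(L/(gh_f))^5.2]^0.04
LQ²/(gh_f) = 3.781; L/(gh_f) = 25.78
Term 1 = ε^1.25·(…)^4.75 = 0.00541; Term 2 = ν·Q^9.4·(…)^5.2 = 0.00313
D = 0.66·(0.00541 + 0.00313)^0.04 = 0.5455 m = 546 mm
Check: V = 1.64 m/s, Re = 7.51×10^5, f = 0.01482, h_f = 9.78 m ≈ 10.4 m ✓

D ≈ 546 mm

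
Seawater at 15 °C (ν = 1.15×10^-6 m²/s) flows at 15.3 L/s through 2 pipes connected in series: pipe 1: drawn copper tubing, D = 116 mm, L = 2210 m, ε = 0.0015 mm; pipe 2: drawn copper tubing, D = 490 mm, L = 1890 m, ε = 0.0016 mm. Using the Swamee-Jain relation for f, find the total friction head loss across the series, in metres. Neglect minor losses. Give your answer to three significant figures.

Pipe 1: V = 1.448 m/s, Re = 1.46×10^5, ε/D = 1.29×10^-5, f = 0.01663, h_1 = f(L/D)V²/2g = 33.84 m
Pipe 2: V = 0.08114 m/s, Re = 3.46×10^4, ε/D = 3.27×10^-6, f = 0.02261, h_2 = f(L/D)V²/2g = 0.02926 m
Series → Q common, losses add: H = Σh = 33.87 m

H ≈ 33.9 m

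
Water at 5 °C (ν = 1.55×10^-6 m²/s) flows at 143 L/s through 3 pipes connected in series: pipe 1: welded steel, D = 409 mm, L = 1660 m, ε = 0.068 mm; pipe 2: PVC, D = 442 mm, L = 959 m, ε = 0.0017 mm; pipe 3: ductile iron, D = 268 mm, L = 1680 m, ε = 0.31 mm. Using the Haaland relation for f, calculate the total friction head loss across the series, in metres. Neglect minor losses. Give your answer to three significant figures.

Pipe 1: V = 1.088 m/s, Re = 2.87×10^5, ε/D = 1.66×10^-4, f = 0.01587, h_1 = f(L/D)V²/2g = 3.890 m
Pipe 2: V = 0.9320 m/s, Re = 2.66×10^5, ε/D = 3.85×10^-6, f = 0.01470, h_2 = f(L/D)V²/2g = 1.412 m
Pipe 3: V = 2.535 m/s, Re = 4.38×10^5, ε/D = 0.00116, f = 0.02093, h_3 = f(L/D)V²/2g = 42.97 m
Series → Q common, losses add: H = Σh = 48.27 m

H ≈ 48.3 m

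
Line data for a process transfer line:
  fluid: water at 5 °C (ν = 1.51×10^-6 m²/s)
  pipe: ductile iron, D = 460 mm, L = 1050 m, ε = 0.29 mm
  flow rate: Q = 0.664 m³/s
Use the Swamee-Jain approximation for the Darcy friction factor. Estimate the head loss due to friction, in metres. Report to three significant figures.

V = 4Q/(πD²) = 4·0.664/(π·0.460²) = 3.995 m/s
Re = VD/ν = 3.995·0.460/1.51×10^-6 = 1.22×10^6 → turbulent
ε/D = 0.29/460 = 6.30×10^-4
Swamee-Jain: f = 0.01804
h_f = f(L/D)V²/(2g) = 0.01804·(1050/0.460)·3.995²/(2·9.81) = 33.51 m

h_f ≈ 33.5 m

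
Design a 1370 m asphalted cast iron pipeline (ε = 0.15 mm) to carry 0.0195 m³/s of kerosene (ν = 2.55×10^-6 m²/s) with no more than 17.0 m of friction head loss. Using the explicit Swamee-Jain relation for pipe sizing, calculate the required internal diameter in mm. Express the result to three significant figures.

Swamee-Jain (Type III): D = 0.66·[ε^1.25·(LQ²/(gh_f))^4.75 + ν·Q^9.4·(L/(gh_f))^5.2]^0.04
LQ²/(gh_f) = 0.003124; L/(gh_f) = 8.215
Term 1 = ε^1.25·(…)^4.75 = 2.09×10^-17; Term 2 = ν·Q^9.4·(…)^5.2 = 1.23×10^-17
D = 0.66·(2.09×10^-17 + 1.23×10^-17)^0.04 = 0.1447 m = 145 mm
Check: V = 1.19 m/s, Re = 6.73×10^4, f = 0.02341, h_f = 15.9 m ≈ 17.0 m ✓

D ≈ 145 mm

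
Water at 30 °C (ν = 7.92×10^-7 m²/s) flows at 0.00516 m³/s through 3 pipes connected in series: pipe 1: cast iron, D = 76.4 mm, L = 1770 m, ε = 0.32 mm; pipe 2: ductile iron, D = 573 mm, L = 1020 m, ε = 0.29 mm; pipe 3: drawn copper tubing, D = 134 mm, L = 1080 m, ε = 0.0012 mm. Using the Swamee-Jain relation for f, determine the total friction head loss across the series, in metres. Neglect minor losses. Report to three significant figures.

Pipe 1: V = 1.126 m/s, Re = 1.09×10^5, ε/D = 0.00419, f = 0.03002, h_1 = f(L/D)V²/2g = 44.91 m
Pipe 2: V = 0.02001 m/s, Re = 1.45×10^4, ε/D = 5.06×10^-4, f = 0.02909, h_2 = f(L/D)V²/2g = 0.001057 m
Pipe 3: V = 0.3659 m/s, Re = 6.19×10^4, ε/D = 8.96×10^-6, f = 0.01984, h_3 = f(L/D)V²/2g = 1.091 m
Series → Q common, losses add: H = Σh = 46.00 m

H ≈ 46.0 m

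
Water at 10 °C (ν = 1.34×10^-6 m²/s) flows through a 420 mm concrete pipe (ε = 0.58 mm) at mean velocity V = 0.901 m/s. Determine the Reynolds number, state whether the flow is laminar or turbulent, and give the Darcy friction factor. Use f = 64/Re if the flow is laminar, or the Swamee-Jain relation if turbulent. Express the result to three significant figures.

Re = VD/ν = 0.9010·0.420/1.34×10^-6 = 2.82×10^5
Re > 4000 → turbulent; ε/D = 0.00138
Swamee-Jain: f = 0.02225

Re ≈ 2.82×10^5; turbulent; f ≈ 0.0222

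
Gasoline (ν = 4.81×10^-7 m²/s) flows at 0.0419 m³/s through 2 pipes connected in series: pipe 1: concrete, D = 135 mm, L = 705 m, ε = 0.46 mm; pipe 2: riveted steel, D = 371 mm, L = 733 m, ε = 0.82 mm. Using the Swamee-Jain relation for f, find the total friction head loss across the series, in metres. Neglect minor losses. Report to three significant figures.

H ≈ 62.8 m

Pipe 1: V = 2.927 m/s, Re = 8.22×10^5, ε/D = 0.00341, f = 0.02735, h_1 = f(L/D)V²/2g = 62.39 m
Pipe 2: V = 0.3876 m/s, Re = 2.99×10^5, ε/D = 0.00221, f = 0.02477, h_2 = f(L/D)V²/2g = 0.3747 m
Series → Q common, losses add: H = Σh = 62.76 m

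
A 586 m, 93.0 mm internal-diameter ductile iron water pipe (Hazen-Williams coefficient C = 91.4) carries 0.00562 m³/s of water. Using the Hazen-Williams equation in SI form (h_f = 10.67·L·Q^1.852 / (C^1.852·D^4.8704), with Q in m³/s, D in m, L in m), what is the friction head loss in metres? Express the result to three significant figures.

h_f = 10.67·586·0.00562^1.852 / (91.4^1.852·0.0930^4.8704) = 10.49 m

h_f ≈ 10.5 m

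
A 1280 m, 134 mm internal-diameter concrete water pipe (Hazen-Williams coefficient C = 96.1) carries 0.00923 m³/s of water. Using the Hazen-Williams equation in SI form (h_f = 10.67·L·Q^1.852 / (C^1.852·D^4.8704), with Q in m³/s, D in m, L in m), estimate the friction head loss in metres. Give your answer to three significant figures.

h_f = 10.67·1280·0.00923^1.852 / (96.1^1.852·0.134^4.8704) = 8.836 m

h_f ≈ 8.84 m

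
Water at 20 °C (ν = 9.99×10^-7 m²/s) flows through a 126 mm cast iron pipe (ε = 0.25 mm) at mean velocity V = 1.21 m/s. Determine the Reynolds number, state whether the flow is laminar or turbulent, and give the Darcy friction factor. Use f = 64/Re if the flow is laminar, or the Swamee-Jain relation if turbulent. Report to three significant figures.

Re = VD/ν = 1.210·0.126/9.99×10^-7 = 1.53×10^5
Re > 4000 → turbulent; ε/D = 0.00198
Swamee-Jain: f = 0.02472

Re ≈ 1.53×10^5; turbulent; f ≈ 0.0247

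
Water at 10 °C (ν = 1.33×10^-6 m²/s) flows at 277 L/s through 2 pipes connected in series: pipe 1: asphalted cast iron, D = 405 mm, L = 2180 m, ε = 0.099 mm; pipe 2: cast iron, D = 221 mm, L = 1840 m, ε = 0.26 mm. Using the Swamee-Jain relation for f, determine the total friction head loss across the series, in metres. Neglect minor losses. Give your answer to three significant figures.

Pipe 1: V = 2.150 m/s, Re = 6.55×10^5, ε/D = 2.44×10^-4, f = 0.01561, h_1 = f(L/D)V²/2g = 19.80 m
Pipe 2: V = 7.221 m/s, Re = 1.20×10^6, ε/D = 0.00118, f = 0.02074, h_2 = f(L/D)V²/2g = 458.9 m
Series → Q common, losses add: H = Σh = 478.7 m

H ≈ 479 m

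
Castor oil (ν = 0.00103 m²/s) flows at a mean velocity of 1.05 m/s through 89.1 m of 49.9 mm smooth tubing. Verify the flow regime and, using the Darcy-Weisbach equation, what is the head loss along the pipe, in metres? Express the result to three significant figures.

Re = VD/ν = 1.05·0.04990/0.00103 = 50.9 → laminar (Re < 2300)
f = 64/Re = 1.258
h_f = f(L/D)V²/(2g) = 1.258·(89.1/0.04990)·1.05²/(2·9.81) = 126.2 m

h_f ≈ 126 m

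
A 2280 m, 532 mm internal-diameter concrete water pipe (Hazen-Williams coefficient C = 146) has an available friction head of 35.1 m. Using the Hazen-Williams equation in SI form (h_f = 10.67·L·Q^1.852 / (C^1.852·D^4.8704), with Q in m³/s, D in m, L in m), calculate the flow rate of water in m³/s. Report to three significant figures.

Rearranging: Q = [h_f·C^1.852·D^4.8704 / (10.67·L)]^(1/1.852)
Q = [35.1·146^1.852·0.532^4.8704 / (10.67·2280)]^0.540 = 0.8122 m³/s

Q ≈ 0.812 m³/s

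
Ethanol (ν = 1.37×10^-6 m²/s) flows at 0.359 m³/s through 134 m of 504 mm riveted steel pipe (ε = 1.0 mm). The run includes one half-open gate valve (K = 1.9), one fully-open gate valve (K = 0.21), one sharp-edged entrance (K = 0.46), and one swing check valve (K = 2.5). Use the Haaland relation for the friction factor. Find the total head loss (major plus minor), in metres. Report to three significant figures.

V = 4Q/(πD²) = 1.799 m/s; V²/2g = 0.1650 m
Re = 6.62×10^5, ε/D = 0.00198 → f = 0.02366 (Haaland)
Major: h_f = f(L/D)·V²/2g = 0.02366·265.9·0.1650 = 1.038 m
Minor: ΣK = 5.07; h_m = ΣK·V²/2g = 0.8368 m
Total H_L = 1.038 + 0.8368 = 1.875 m

H_L ≈ 1.88 m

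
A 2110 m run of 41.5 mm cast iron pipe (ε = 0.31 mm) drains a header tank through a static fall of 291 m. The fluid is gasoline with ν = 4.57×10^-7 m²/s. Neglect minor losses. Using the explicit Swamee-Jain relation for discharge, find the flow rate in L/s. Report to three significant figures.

Q ≈ 2.43 L/s

Swamee-Jain (Type II): Q = -0.965·√(gD⁵h_f/L)·ln[ε/(3.7D) + √(3.17ν²L/(gD³h_f))]
√(gD⁵h_f/L) = √(9.81·0.0415⁵·291/2110) = 4.081×10^-4
ε/(3.7D) = 0.00202; √(3.17ν²L/(gD³h_f)) = 8.27×10^-5
Q = -0.965·4.081×10^-4·ln(0.002102) = 0.002428 m³/s
Check: V = 1.79 m/s, Re = 1.63×10^5, f = 0.03506, h_f = 293 m ≈ 291 m ✓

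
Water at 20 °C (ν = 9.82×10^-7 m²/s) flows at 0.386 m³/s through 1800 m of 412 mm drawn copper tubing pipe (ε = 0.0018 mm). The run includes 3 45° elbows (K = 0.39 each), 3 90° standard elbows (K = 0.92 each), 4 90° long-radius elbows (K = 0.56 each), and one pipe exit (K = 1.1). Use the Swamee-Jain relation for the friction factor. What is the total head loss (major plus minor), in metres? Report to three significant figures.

H_L ≈ 24.3 m

V = 4Q/(πD²) = 2.895 m/s; V²/2g = 0.4273 m
Re = 1.21×10^6, ε/D = 4.37×10^-6 → f = 0.01136 (Swamee-Jain)
Major: h_f = f(L/D)·V²/2g = 0.01136·4369·0.4273 = 21.21 m
Minor: ΣK = 7.27; h_m = ΣK·V²/2g = 3.106 m
Total H_L = 21.21 + 3.106 = 24.31 m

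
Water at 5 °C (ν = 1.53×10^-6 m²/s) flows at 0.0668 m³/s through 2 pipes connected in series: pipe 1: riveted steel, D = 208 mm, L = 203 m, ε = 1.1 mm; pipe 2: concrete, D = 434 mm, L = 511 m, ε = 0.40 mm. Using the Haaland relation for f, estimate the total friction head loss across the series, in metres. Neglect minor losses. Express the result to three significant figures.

H ≈ 6.27 m

Pipe 1: V = 1.966 m/s, Re = 2.67×10^5, ε/D = 0.00529, f = 0.03126, h_1 = f(L/D)V²/2g = 6.010 m
Pipe 2: V = 0.4516 m/s, Re = 1.28×10^5, ε/D = 9.22×10^-4, f = 0.02123, h_2 = f(L/D)V²/2g = 0.2598 m
Series → Q common, losses add: H = Σh = 6.270 m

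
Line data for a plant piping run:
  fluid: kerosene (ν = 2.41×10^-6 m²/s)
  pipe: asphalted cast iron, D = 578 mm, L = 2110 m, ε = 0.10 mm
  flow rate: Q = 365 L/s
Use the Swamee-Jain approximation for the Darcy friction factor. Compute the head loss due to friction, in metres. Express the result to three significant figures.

h_f ≈ 5.72 m

V = 4Q/(πD²) = 4·0.365/(π·0.578²) = 1.391 m/s
Re = VD/ν = 1.391·0.578/2.41×10^-6 = 3.34×10^5 → turbulent
ε/D = 0.10/578 = 1.73×10^-4
Swamee-Jain: f = 0.01589
h_f = f(L/D)V²/(2g) = 0.01589·(2110/0.578)·1.391²/(2·9.81) = 5.722 m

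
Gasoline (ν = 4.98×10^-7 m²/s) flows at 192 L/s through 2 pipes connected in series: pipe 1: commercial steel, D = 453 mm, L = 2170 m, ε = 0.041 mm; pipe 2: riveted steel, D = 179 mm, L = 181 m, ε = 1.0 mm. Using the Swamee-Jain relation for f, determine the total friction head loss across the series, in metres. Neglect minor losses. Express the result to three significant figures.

Pipe 1: V = 1.191 m/s, Re = 1.08×10^6, ε/D = 9.05×10^-5, f = 0.01327, h_1 = f(L/D)V²/2g = 4.599 m
Pipe 2: V = 7.630 m/s, Re = 2.74×10^6, ε/D = 0.00559, f = 0.03147, h_2 = f(L/D)V²/2g = 94.42 m
Series → Q common, losses add: H = Σh = 99.02 m

H ≈ 99.0 m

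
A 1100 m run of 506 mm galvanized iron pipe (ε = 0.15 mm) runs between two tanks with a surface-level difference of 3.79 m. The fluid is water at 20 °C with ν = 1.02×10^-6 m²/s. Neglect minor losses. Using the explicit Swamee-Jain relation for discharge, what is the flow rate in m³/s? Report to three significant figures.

Q ≈ 0.295 m³/s

Swamee-Jain (Type II): Q = -0.965·√(gD⁵h_f/L)·ln[ε/(3.7D) + √(3.17ν²L/(gD³h_f))]
√(gD⁵h_f/L) = √(9.81·0.506⁵·3.79/1100) = 0.03348
ε/(3.7D) = 8.01×10^-5; √(3.17ν²L/(gD³h_f)) = 2.74×10^-5
Q = -0.965·0.03348·ln(1.076×10^-4) = 0.2952 m³/s
Check: V = 1.47 m/s, Re = 7.28×10^5, f = 0.01597, h_f = 3.81 m ≈ 3.79 m ✓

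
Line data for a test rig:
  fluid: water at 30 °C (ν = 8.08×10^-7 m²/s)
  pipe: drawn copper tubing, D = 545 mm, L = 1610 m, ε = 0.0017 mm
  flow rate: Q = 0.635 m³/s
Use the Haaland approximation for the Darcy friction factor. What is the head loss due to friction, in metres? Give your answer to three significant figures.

h_f ≈ 11.8 m

V = 4Q/(πD²) = 4·0.635/(π·0.545²) = 2.722 m/s
Re = VD/ν = 2.722·0.545/8.08×10^-7 = 1.84×10^6 → turbulent
ε/D = 0.0017/545 = 3.12×10^-6
Haaland: f = 0.01057
h_f = f(L/D)V²/(2g) = 0.01057·(1610/0.545)·2.722²/(2·9.81) = 11.79 m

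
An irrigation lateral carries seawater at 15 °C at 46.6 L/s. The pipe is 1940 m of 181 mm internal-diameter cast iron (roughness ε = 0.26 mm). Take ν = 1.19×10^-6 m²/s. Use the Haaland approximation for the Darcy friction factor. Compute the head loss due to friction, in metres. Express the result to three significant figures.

h_f ≈ 39.9 m

V = 4Q/(πD²) = 4·0.0466/(π·0.181²) = 1.811 m/s
Re = VD/ν = 1.811·0.181/1.19×10^-6 = 2.75×10^5 → turbulent
ε/D = 0.26/181 = 0.00144
Haaland: f = 0.02225
h_f = f(L/D)V²/(2g) = 0.02225·(1940/0.181)·1.811²/(2·9.81) = 39.87 m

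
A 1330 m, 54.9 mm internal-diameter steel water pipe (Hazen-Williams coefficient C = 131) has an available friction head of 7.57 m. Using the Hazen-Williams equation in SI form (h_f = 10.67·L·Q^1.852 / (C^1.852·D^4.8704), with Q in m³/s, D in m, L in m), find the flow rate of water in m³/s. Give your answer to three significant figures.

Q ≈ 0.00108 m³/s

Rearranging: Q = [h_f·C^1.852·D^4.8704 / (10.67·L)]^(1/1.852)
Q = [7.57·131^1.852·0.0549^4.8704 / (10.67·1330)]^0.540 = 0.001085 m³/s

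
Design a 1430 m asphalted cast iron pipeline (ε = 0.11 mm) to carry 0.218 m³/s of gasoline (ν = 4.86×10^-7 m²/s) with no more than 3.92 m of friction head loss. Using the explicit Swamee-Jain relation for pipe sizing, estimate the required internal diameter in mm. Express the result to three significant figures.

D ≈ 470 mm

Swamee-Jain (Type III): D = 0.66·[ε^1.25·(LQ²/(gh_f))^4.75 + ν·Q^9.4·(L/(gh_f))^5.2]^0.04
LQ²/(gh_f) = 1.767; L/(gh_f) = 37.19
Term 1 = ε^1.25·(…)^4.75 = 1.68×10^-4; Term 2 = ν·Q^9.4·(…)^5.2 = 4.31×10^-5
D = 0.66·(1.68×10^-4 + 4.31×10^-5)^0.04 = 0.4705 m = 470 mm
Check: V = 1.25 m/s, Re = 1.21×10^6, f = 0.01499, h_f = 3.65 m ≈ 3.92 m ✓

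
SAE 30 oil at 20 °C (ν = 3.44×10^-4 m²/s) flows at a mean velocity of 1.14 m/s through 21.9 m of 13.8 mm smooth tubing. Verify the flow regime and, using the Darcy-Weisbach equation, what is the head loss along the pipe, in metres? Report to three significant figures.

Re = VD/ν = 1.14·0.01380/3.44×10^-4 = 45.7 → laminar (Re < 2300)
f = 64/Re = 1.399
h_f = f(L/D)V²/(2g) = 1.399·(21.9/0.01380)·1.14²/(2·9.81) = 147.1 m

h_f ≈ 147 m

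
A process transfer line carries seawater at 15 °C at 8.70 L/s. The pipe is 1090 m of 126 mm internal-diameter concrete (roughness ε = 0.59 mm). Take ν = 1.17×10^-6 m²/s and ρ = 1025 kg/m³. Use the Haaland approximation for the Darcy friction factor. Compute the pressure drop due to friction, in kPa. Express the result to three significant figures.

Δp ≈ 66.9 kPa

V = 4Q/(πD²) = 4·0.00870/(π·0.126²) = 0.6977 m/s
Re = VD/ν = 0.6977·0.126/1.17×10^-6 = 7.51×10^4 → turbulent
ε/D = 0.59/126 = 0.00468
Haaland: f = 0.03100
h_f = f(L/D)V²/(2g) = 0.03100·(1090/0.126)·0.6977²/(2·9.81) = 6.654 m
Δp = ρg·h_f = 1025·9.81·6.654 = 66.91 kPa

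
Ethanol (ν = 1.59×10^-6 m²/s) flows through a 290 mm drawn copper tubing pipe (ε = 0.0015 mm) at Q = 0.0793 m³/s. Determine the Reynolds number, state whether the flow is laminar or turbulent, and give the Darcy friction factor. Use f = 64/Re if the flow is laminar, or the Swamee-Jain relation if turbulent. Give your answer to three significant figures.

Re ≈ 2.19×10^5; turbulent; f ≈ 0.0153

V = 4Q/(πD²) = 1.201 m/s
Re = VD/ν = 1.201·0.290/1.59×10^-6 = 2.19×10^5
Re > 4000 → turbulent; ε/D = 5.17×10^-6
Swamee-Jain: f = 0.01531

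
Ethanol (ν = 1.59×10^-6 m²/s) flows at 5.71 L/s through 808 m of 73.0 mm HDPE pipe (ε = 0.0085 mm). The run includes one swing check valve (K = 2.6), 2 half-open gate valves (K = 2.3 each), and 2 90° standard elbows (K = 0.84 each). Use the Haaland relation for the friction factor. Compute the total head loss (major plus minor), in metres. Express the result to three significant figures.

V = 4Q/(πD²) = 1.364 m/s; V²/2g = 0.09486 m
Re = 6.26×10^4, ε/D = 1.16×10^-4 → f = 0.02009 (Haaland)
Major: h_f = f(L/D)·V²/2g = 0.02009·11068·0.09486 = 21.09 m
Minor: ΣK = 8.88; h_m = ΣK·V²/2g = 0.8424 m
Total H_L = 21.09 + 0.8424 = 21.93 m

H_L ≈ 21.9 m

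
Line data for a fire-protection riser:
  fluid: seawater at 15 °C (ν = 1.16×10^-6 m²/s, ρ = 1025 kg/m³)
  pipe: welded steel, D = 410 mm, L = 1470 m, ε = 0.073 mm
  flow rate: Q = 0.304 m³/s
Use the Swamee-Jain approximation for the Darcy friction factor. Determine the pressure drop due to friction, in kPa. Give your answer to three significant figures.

V = 4Q/(πD²) = 4·0.304/(π·0.410²) = 2.303 m/s
Re = VD/ν = 2.303·0.410/1.16×10^-6 = 8.14×10^5 → turbulent
ε/D = 0.073/410 = 1.78×10^-4
Swamee-Jain: f = 0.01472
h_f = f(L/D)V²/(2g) = 0.01472·(1470/0.410)·2.303²/(2·9.81) = 14.26 m
Δp = ρg·h_f = 1025·9.81·14.26 = 143.4 kPa

Δp ≈ 143 kPa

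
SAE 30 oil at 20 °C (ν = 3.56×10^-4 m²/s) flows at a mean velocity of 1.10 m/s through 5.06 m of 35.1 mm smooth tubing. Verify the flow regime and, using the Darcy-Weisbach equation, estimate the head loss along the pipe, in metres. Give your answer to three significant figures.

Re = VD/ν = 1.10·0.03510/3.56×10^-4 = 108 → laminar (Re < 2300)
f = 64/Re = 0.5901
h_f = f(L/D)V²/(2g) = 0.5901·(5.06/0.03510)·1.10²/(2·9.81) = 5.246 m

h_f ≈ 5.25 m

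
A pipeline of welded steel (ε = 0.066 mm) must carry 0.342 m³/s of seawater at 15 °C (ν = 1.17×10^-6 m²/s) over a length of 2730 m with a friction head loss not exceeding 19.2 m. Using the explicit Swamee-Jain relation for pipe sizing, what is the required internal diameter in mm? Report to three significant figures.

D ≈ 461 mm

Swamee-Jain (Type III): D = 0.66·[ε^1.25·(LQ²/(gh_f))^4.75 + ν·Q^9.4·(L/(gh_f))^5.2]^0.04
LQ²/(gh_f) = 1.695; L/(gh_f) = 14.49
Term 1 = ε^1.25·(…)^4.75 = 7.30×10^-5; Term 2 = ν·Q^9.4·(…)^5.2 = 5.32×10^-5
D = 0.66·(7.30×10^-5 + 5.32×10^-5)^0.04 = 0.4609 m = 461 mm
Check: V = 2.05 m/s, Re = 8.08×10^5, f = 0.01432, h_f = 18.2 m ≈ 19.2 m ✓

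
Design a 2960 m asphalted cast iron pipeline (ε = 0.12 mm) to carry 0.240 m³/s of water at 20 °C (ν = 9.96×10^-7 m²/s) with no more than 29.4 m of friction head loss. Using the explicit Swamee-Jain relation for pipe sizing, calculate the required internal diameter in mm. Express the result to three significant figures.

D ≈ 384 mm

Swamee-Jain (Type III): D = 0.66·[ε^1.25·(LQ²/(gh_f))^4.75 + ν·Q^9.4·(L/(gh_f))^5.2]^0.04
LQ²/(gh_f) = 0.5912; L/(gh_f) = 10.26
Term 1 = ε^1.25·(…)^4.75 = 1.03×10^-6; Term 2 = ν·Q^9.4·(…)^5.2 = 2.70×10^-7
D = 0.66·(1.03×10^-6 + 2.70×10^-7)^0.04 = 0.3838 m = 384 mm
Check: V = 2.07 m/s, Re = 7.99×10^5, f = 0.01603, h_f = 27.1 m ≈ 29.4 m ✓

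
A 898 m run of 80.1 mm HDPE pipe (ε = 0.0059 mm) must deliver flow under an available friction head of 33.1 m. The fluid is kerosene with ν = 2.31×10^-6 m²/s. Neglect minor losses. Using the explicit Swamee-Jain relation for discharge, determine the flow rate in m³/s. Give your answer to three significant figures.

Swamee-Jain (Type II): Q = -0.965·√(gD⁵h_f/L)·ln[ε/(3.7D) + √(3.17ν²L/(gD³h_f))]
√(gD⁵h_f/L) = √(9.81·0.0801⁵·33.1/898) = 0.001092
ε/(3.7D) = 1.99×10^-5; √(3.17ν²L/(gD³h_f)) = 3.02×10^-4
Q = -0.965·0.001092·ln(3.216×10^-4) = 0.008474 m³/s
Check: V = 1.68 m/s, Re = 5.83×10^4, f = 0.02039, h_f = 32.9 m ≈ 33.1 m ✓

Q ≈ 0.00847 m³/s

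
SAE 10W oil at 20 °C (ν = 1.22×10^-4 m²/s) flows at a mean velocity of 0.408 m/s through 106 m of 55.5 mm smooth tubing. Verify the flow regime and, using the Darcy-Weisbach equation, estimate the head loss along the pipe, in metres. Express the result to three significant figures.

h_f ≈ 5.59 m

Re = VD/ν = 0.408·0.05550/1.22×10^-4 = 186 → laminar (Re < 2300)
f = 64/Re = 0.3448
h_f = f(L/D)V²/(2g) = 0.3448·(106/0.05550)·0.408²/(2·9.81) = 5.588 m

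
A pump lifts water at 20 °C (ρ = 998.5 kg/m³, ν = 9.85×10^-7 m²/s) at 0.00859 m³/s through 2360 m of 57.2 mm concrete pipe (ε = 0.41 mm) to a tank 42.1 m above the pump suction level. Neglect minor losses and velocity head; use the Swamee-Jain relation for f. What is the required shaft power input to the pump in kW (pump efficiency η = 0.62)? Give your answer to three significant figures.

V = 4Q/(πD²) = 3.343 m/s; Re = 1.94×10^5; ε/D = 0.00717; f = 0.03452
h_f = f(L/D)V²/2g = 811.3 m
Total head H = z + h_f = 42.1 + 811.3 = 853.4 m
P_hyd = ρgQH = 998.5·9.81·0.00859·853.4 = 71.80 kW
P_shaft = P_hyd/η = 71.80/0.62 = 115.8 kW

P_shaft ≈ 116 kW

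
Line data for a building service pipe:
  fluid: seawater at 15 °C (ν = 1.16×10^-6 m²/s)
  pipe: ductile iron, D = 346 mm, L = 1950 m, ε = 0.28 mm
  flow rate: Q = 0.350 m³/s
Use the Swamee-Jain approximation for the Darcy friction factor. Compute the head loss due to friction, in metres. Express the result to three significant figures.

V = 4Q/(πD²) = 4·0.350/(π·0.346²) = 3.722 m/s
Re = VD/ν = 3.722·0.346/1.16×10^-6 = 1.11×10^6 → turbulent
ε/D = 0.28/346 = 8.09×10^-4
Swamee-Jain: f = 0.01907
h_f = f(L/D)V²/(2g) = 0.01907·(1950/0.346)·3.722²/(2·9.81) = 75.91 m

h_f ≈ 75.9 m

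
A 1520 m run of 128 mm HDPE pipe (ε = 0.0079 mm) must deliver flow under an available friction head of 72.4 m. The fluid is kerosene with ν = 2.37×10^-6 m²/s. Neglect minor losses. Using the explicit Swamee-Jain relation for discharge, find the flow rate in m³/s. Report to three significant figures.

Swamee-Jain (Type II): Q = -0.965·√(gD⁵h_f/L)·ln[ε/(3.7D) + √(3.17ν²L/(gD³h_f))]
√(gD⁵h_f/L) = √(9.81·0.128⁵·72.4/1520) = 0.004007
ε/(3.7D) = 1.67×10^-5; √(3.17ν²L/(gD³h_f)) = 1.35×10^-4
Q = -0.965·0.004007·ln(1.515×10^-4) = 0.03401 m³/s
Check: V = 2.64 m/s, Re = 1.43×10^5, f = 0.01706, h_f = 72.1 m ≈ 72.4 m ✓

Q ≈ 0.0340 m³/s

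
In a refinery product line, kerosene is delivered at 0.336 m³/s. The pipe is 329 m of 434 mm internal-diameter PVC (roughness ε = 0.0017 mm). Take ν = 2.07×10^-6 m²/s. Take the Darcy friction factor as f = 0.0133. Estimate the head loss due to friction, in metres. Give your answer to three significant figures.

h_f ≈ 2.65 m

V = 4Q/(πD²) = 4·0.336/(π·0.434²) = 2.271 m/s
h_f = f(L/D)V²/(2g) = 0.01330·(329/0.434)·2.271²/(2·9.81) = 2.651 m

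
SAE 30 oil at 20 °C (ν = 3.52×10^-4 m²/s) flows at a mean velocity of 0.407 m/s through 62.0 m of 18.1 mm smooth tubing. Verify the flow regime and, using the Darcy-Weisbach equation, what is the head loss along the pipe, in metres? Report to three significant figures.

h_f ≈ 88.4 m

Re = VD/ν = 0.407·0.01810/3.52×10^-4 = 20.9 → laminar (Re < 2300)
f = 64/Re = 3.058
h_f = f(L/D)V²/(2g) = 3.058·(62.0/0.01810)·0.407²/(2·9.81) = 88.44 m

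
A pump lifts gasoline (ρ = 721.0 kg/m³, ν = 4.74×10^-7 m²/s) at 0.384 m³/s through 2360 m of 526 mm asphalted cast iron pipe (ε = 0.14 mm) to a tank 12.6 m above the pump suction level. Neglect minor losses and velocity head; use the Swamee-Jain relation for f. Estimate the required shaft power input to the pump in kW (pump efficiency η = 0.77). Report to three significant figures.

V = 4Q/(πD²) = 1.767 m/s; Re = 1.96×10^6; ε/D = 2.66×10^-4; f = 0.01507
h_f = f(L/D)V²/2g = 10.76 m
Total head H = z + h_f = 12.6 + 10.76 = 23.36 m
P_hyd = ρgQH = 721.0·9.81·0.384·23.36 = 63.44 kW
P_shaft = P_hyd/η = 63.44/0.77 = 82.39 kW

P_shaft ≈ 82.4 kW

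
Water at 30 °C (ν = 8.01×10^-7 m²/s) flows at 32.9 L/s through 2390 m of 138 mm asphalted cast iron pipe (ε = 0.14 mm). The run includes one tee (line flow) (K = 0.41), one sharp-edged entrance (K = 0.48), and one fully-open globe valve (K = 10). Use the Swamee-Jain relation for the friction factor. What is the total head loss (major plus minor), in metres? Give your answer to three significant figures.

V = 4Q/(πD²) = 2.200 m/s; V²/2g = 0.2466 m
Re = 3.79×10^5, ε/D = 0.00101 → f = 0.02061 (Swamee-Jain)
Major: h_f = f(L/D)·V²/2g = 0.02061·17319·0.2466 = 88.02 m
Minor: ΣK = 10.9; h_m = ΣK·V²/2g = 2.685 m
Total H_L = 88.02 + 2.685 = 90.70 m

H_L ≈ 90.7 m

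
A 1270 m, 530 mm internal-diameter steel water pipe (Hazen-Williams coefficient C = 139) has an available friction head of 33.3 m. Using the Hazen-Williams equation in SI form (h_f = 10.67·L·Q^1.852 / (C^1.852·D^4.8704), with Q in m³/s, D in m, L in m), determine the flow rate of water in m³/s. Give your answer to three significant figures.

Rearranging: Q = [h_f·C^1.852·D^4.8704 / (10.67·L)]^(1/1.852)
Q = [33.3·139^1.852·0.530^4.8704 / (10.67·1270)]^0.540 = 1.021 m³/s

Q ≈ 1.02 m³/s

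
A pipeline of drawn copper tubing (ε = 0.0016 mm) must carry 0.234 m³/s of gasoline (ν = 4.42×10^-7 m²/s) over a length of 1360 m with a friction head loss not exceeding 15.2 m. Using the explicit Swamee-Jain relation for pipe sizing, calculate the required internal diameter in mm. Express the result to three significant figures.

Swamee-Jain (Type III): D = 0.66·[ε^1.25·(LQ²/(gh_f))^4.75 + ν·Q^9.4·(L/(gh_f))^5.2]^0.04
LQ²/(gh_f) = 0.4994; L/(gh_f) = 9.121
Term 1 = ε^1.25·(…)^4.75 = 2.10×10^-9; Term 2 = ν·Q^9.4·(…)^5.2 = 5.11×10^-8
D = 0.66·(2.10×10^-9 + 5.11×10^-8)^0.04 = 0.3377 m = 338 mm
Check: V = 2.61 m/s, Re = 2.00×10^6, f = 0.01055, h_f = 14.8 m ≈ 15.2 m ✓

D ≈ 338 mm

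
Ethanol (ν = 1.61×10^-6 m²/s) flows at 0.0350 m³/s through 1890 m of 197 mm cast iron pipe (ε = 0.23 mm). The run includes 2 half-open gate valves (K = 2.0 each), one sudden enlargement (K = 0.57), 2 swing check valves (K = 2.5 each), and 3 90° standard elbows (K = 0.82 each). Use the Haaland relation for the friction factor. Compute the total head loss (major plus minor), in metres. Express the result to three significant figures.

H_L ≈ 15.0 m

V = 4Q/(πD²) = 1.148 m/s; V²/2g = 0.06720 m
Re = 1.41×10^5, ε/D = 0.00117 → f = 0.02198 (Haaland)
Major: h_f = f(L/D)·V²/2g = 0.02198·9594·0.06720 = 14.17 m
Minor: ΣK = 12.0; h_m = ΣK·V²/2g = 0.8085 m
Total H_L = 14.17 + 0.8085 = 14.98 m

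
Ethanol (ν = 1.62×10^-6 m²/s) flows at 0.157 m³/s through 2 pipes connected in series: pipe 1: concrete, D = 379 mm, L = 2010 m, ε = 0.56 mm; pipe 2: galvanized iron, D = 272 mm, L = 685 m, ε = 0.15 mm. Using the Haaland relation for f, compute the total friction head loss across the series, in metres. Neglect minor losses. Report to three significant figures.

Pipe 1: V = 1.392 m/s, Re = 3.26×10^5, ε/D = 0.00148, f = 0.02229, h_1 = f(L/D)V²/2g = 11.67 m
Pipe 2: V = 2.702 m/s, Re = 4.54×10^5, ε/D = 5.51×10^-4, f = 0.01797, h_2 = f(L/D)V²/2g = 16.84 m
Series → Q common, losses add: H = Σh = 28.51 m

H ≈ 28.5 m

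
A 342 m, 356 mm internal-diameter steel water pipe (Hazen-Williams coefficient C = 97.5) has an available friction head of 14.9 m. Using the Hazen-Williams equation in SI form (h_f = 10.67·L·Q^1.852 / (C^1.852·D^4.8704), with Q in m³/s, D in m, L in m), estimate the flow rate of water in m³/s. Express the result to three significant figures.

Q ≈ 0.331 m³/s

Rearranging: Q = [h_f·C^1.852·D^4.8704 / (10.67·L)]^(1/1.852)
Q = [14.9·97.5^1.852·0.356^4.8704 / (10.67·342)]^0.540 = 0.3307 m³/s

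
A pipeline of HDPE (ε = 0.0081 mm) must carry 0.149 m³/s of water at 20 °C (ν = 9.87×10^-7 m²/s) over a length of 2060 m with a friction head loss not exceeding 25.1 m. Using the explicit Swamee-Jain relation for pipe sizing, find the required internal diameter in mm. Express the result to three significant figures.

D ≈ 290 mm

Swamee-Jain (Type III): D = 0.66·[ε^1.25·(LQ²/(gh_f))^4.75 + ν·Q^9.4·(L/(gh_f))^5.2]^0.04
LQ²/(gh_f) = 0.1857; L/(gh_f) = 8.366
Term 1 = ε^1.25·(…)^4.75 = 1.46×10^-10; Term 2 = ν·Q^9.4·(…)^5.2 = 1.05×10^-9
D = 0.66·(1.46×10^-10 + 1.05×10^-9)^0.04 = 0.2901 m = 290 mm
Check: V = 2.25 m/s, Re = 6.63×10^5, f = 0.01297, h_f = 23.8 m ≈ 25.1 m ✓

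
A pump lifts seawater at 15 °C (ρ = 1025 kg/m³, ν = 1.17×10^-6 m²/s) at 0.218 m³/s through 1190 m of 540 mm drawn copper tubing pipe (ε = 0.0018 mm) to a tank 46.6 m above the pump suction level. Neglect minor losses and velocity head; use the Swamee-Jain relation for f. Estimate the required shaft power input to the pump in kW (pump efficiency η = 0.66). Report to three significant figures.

P_shaft ≈ 159 kW

V = 4Q/(πD²) = 0.9519 m/s; Re = 4.39×10^5; ε/D = 3.33×10^-6; f = 0.01345
h_f = f(L/D)V²/2g = 1.369 m
Total head H = z + h_f = 46.6 + 1.369 = 47.97 m
P_hyd = ρgQH = 1025·9.81·0.218·47.97 = 105.1 kW
P_shaft = P_hyd/η = 105.1/0.66 = 159.3 kW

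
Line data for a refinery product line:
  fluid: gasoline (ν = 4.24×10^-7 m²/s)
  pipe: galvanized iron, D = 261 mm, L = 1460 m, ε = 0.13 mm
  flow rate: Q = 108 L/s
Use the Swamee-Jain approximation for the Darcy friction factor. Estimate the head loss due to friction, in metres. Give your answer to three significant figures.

V = 4Q/(πD²) = 4·0.108/(π·0.261²) = 2.019 m/s
Re = VD/ν = 2.019·0.261/4.24×10^-7 = 1.24×10^6 → turbulent
ε/D = 0.13/261 = 4.98×10^-4
Swamee-Jain: f = 0.01718
h_f = f(L/D)V²/(2g) = 0.01718·(1460/0.261)·2.019²/(2·9.81) = 19.96 m

h_f ≈ 20.0 m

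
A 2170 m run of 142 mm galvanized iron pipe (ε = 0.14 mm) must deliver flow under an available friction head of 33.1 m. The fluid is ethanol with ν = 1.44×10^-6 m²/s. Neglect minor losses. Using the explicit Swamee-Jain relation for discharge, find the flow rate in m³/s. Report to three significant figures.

Swamee-Jain (Type II): Q = -0.965·√(gD⁵h_f/L)·ln[ε/(3.7D) + √(3.17ν²L/(gD³h_f))]
√(gD⁵h_f/L) = √(9.81·0.142⁵·33.1/2170) = 0.002939
ε/(3.7D) = 2.66×10^-4; √(3.17ν²L/(gD³h_f)) = 1.24×10^-4
Q = -0.965·0.002939·ln(3.903×10^-4) = 0.02226 m³/s
Check: V = 1.41 m/s, Re = 1.39×10^5, f = 0.02168, h_f = 33.4 m ≈ 33.1 m ✓

Q ≈ 0.0223 m³/s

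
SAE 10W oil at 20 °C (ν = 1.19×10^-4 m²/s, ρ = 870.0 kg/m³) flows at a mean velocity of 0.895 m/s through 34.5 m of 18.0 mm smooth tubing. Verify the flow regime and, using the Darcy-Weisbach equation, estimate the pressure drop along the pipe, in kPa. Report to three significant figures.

Re = VD/ν = 0.895·0.01800/1.19×10^-4 = 135 → laminar (Re < 2300)
f = 64/Re = 0.4727
h_f = f(L/D)V²/(2g) = 0.4727·(34.5/0.01800)·0.895²/(2·9.81) = 36.99 m
Δp = ρg·h_f = 870.0·9.81·36.99 = 315.7 kPa

Δp ≈ 316 kPa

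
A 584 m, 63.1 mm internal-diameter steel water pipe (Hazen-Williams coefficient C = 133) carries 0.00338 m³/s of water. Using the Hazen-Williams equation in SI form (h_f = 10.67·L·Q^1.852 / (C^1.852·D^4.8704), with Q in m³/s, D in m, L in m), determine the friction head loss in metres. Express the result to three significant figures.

h_f = 10.67·584·0.00338^1.852 / (133^1.852·0.0631^4.8704) = 13.46 m

h_f ≈ 13.5 m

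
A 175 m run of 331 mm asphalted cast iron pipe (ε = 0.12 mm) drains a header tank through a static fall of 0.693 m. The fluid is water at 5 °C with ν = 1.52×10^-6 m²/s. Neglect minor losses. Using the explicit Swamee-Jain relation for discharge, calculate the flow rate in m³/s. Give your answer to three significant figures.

Q ≈ 0.104 m³/s

Swamee-Jain (Type II): Q = -0.965·√(gD⁵h_f/L)·ln[ε/(3.7D) + √(3.17ν²L/(gD³h_f))]
√(gD⁵h_f/L) = √(9.81·0.331⁵·0.693/175) = 0.01242
ε/(3.7D) = 9.80×10^-5; √(3.17ν²L/(gD³h_f)) = 7.21×10^-5
Q = -0.965·0.01242·ln(1.701×10^-4) = 0.1041 m³/s
Check: V = 1.21 m/s, Re = 2.63×10^5, f = 0.01769, h_f = 0.697 m ≈ 0.693 m ✓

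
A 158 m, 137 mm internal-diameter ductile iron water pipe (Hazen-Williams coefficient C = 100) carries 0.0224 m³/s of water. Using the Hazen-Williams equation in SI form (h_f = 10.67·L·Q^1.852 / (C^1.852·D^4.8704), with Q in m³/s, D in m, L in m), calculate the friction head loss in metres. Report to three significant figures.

h_f = 10.67·158·0.0224^1.852 / (100^1.852·0.137^4.8704) = 4.699 m

h_f ≈ 4.70 m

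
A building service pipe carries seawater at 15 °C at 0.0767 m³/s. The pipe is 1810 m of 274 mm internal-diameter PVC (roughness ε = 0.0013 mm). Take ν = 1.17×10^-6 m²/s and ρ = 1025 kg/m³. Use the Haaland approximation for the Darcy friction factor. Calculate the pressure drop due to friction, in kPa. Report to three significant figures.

Δp ≈ 82.1 kPa

V = 4Q/(πD²) = 4·0.0767/(π·0.274²) = 1.301 m/s
Re = VD/ν = 1.301·0.274/1.17×10^-6 = 3.05×10^5 → turbulent
ε/D = 0.0013/274 = 4.74×10^-6
Haaland: f = 0.01434
h_f = f(L/D)V²/(2g) = 0.01434·(1810/0.274)·1.301²/(2·9.81) = 8.169 m
Δp = ρg·h_f = 1025·9.81·8.169 = 82.14 kPa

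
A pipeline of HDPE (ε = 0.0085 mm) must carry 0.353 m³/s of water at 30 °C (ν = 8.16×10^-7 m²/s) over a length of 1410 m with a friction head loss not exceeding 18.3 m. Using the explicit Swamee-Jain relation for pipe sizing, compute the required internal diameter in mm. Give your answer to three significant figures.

D ≈ 394 mm

Swamee-Jain (Type III): D = 0.66·[ε^1.25·(LQ²/(gh_f))^4.75 + ν·Q^9.4·(L/(gh_f))^5.2]^0.04
LQ²/(gh_f) = 0.9787; L/(gh_f) = 7.854
Term 1 = ε^1.25·(…)^4.75 = 4.14×10^-7; Term 2 = ν·Q^9.4·(…)^5.2 = 2.07×10^-6
D = 0.66·(4.14×10^-7 + 2.07×10^-6)^0.04 = 0.3938 m = 394 mm
Check: V = 2.90 m/s, Re = 1.40×10^6, f = 0.01159, h_f = 17.8 m ≈ 18.3 m ✓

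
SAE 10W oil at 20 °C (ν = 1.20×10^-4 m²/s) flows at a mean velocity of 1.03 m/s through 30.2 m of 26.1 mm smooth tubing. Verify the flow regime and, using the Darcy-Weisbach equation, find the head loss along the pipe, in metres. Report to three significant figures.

Re = VD/ν = 1.03·0.02610/1.20×10^-4 = 224 → laminar (Re < 2300)
f = 64/Re = 0.2857
h_f = f(L/D)V²/(2g) = 0.2857·(30.2/0.02610)·1.03²/(2·9.81) = 17.87 m

h_f ≈ 17.9 m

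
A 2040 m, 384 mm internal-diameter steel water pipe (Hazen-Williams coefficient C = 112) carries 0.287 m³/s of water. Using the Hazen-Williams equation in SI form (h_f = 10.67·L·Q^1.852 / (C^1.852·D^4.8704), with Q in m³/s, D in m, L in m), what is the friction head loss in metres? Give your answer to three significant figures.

h_f = 10.67·2040·0.287^1.852 / (112^1.852·0.384^4.8704) = 36.57 m

h_f ≈ 36.6 m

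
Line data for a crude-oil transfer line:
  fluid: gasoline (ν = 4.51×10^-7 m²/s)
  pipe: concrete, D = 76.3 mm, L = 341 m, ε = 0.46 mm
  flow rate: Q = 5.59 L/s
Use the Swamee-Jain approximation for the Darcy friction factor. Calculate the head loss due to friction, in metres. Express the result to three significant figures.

h_f ≈ 11.1 m

V = 4Q/(πD²) = 4·0.00559/(π·0.0763²) = 1.223 m/s
Re = VD/ν = 1.223·0.0763/4.51×10^-7 = 2.07×10^5 → turbulent
ε/D = 0.46/76.3 = 0.00603
Swamee-Jain: f = 0.03274
h_f = f(L/D)V²/(2g) = 0.03274·(341/0.0763)·1.223²/(2·9.81) = 11.15 m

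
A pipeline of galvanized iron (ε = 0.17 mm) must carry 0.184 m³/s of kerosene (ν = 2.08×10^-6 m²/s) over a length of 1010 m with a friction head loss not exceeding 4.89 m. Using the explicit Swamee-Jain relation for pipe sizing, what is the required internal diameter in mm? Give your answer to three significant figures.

D ≈ 408 mm

Swamee-Jain (Type III): D = 0.66·[ε^1.25·(LQ²/(gh_f))^4.75 + ν·Q^9.4·(L/(gh_f))^5.2]^0.04
LQ²/(gh_f) = 0.7128; L/(gh_f) = 21.05
Term 1 = ε^1.25·(…)^4.75 = 3.89×10^-6; Term 2 = ν·Q^9.4·(…)^5.2 = 1.94×10^-6
D = 0.66·(3.89×10^-6 + 1.94×10^-6)^0.04 = 0.4075 m = 408 mm
Check: V = 1.41 m/s, Re = 2.76×10^5, f = 0.01795, h_f = 4.51 m ≈ 4.89 m ✓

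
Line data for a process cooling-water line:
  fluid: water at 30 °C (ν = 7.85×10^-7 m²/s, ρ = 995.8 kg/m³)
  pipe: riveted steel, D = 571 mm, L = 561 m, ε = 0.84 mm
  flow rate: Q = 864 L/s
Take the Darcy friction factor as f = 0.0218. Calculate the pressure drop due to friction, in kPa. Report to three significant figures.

V = 4Q/(πD²) = 4·0.864/(π·0.571²) = 3.374 m/s
h_f = f(L/D)V²/(2g) = 0.02180·(561/0.571)·3.374²/(2·9.81) = 12.43 m
Δp = ρg·h_f = 995.8·9.81·12.43 = 121.4 kPa

Δp ≈ 121 kPa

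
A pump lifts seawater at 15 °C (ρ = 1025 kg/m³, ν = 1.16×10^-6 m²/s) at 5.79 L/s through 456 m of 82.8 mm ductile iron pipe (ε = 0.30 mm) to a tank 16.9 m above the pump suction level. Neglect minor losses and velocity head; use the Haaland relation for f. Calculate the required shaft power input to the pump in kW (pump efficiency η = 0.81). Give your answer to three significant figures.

V = 4Q/(πD²) = 1.075 m/s; Re = 7.68×10^4; ε/D = 0.00362; f = 0.02900
h_f = f(L/D)V²/2g = 9.413 m
Total head H = z + h_f = 16.9 + 9.413 = 26.31 m
P_hyd = ρgQH = 1025·9.81·0.00579·26.31 = 1.532 kW
P_shaft = P_hyd/η = 1.532/0.81 = 1.891 kW

P_shaft ≈ 1.89 kW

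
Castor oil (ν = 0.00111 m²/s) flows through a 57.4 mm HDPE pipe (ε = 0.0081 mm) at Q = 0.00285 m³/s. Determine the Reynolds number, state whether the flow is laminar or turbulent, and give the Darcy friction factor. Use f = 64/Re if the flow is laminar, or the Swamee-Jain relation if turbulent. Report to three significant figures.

V = 4Q/(πD²) = 1.101 m/s
Re = VD/ν = 1.101·0.0574/0.00111 = 57.0
Re < 2300 → laminar → f = 64/Re = 1.124

Re ≈ 57.0; laminar; f = 64/Re ≈ 1.12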